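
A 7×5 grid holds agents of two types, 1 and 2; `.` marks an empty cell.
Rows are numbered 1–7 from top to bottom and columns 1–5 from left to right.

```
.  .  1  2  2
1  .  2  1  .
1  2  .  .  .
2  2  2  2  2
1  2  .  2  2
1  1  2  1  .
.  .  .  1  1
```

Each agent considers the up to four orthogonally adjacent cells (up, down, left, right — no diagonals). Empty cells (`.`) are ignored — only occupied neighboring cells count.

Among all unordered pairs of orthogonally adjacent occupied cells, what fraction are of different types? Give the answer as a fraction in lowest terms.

4/9

Scan each occupied cell's neighbors to the right and below so each pair is counted once.
From row 1: 3 unlike of 4 pairs (running 3/4).
From row 2: 1 unlike of 2 pairs (running 4/6).
From row 3: 2 unlike of 3 pairs (running 6/9).
From row 4: 1 unlike of 8 pairs (running 7/17).
From row 5: 3 unlike of 5 pairs (running 10/22).
From row 6: 2 unlike of 4 pairs (running 12/26).
From row 7: 0 unlike of 1 pairs (running 12/27).
Total adjacent occupied pairs: 27; unlike-type pairs: 12.
12/27 reduces to 4/9.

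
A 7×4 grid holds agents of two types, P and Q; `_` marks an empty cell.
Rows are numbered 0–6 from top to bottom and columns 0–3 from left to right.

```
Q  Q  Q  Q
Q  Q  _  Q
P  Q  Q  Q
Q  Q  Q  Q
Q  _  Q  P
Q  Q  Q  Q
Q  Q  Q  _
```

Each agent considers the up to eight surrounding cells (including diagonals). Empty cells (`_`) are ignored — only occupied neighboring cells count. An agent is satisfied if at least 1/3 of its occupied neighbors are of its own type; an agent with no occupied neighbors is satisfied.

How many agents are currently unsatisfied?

(0,0)Q 3/3 ok
(0,1)Q 4/4 ok
(0,2)Q 4/4 ok
(0,3)Q 2/2 ok
(1,0)Q 4/5 ok
(1,1)Q 6/7 ok
(1,3)Q 4/4 ok
(2,0)P 0/5 unhappy
(2,1)Q 6/7 ok
(2,2)Q 7/7 ok
(2,3)Q 4/4 ok
(3,0)Q 3/4 ok
(3,1)Q 6/7 ok
(3,2)Q 6/7 ok
(3,3)Q 4/5 ok
(4,0)Q 4/4 ok
(4,2)Q 6/7 ok
(4,3)P 0/5 unhappy
(5,0)Q 4/4 ok
(5,1)Q 7/7 ok
(5,2)Q 5/6 ok
(5,3)Q 3/4 ok
(6,0)Q 3/3 ok
(6,1)Q 5/5 ok
(6,2)Q 4/4 ok
Unsatisfied: (2,0), (4,3) — 2 in total.

2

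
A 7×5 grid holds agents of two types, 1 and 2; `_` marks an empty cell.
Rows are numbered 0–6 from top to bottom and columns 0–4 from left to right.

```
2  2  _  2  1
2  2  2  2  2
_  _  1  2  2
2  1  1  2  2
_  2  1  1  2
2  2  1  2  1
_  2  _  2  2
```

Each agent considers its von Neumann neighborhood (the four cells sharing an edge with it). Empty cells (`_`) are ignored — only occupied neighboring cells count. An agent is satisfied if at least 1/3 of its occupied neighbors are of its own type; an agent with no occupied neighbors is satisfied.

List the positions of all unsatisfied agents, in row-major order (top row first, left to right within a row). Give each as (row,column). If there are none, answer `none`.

(0,4), (3,0), (4,3), (5,3), (5,4)

(0,0)2 2/2 ✓
(0,1)2 2/2 ✓
(0,3)2 1/2 ✓
(0,4)1 0/2 ✗
(1,0)2 2/2 ✓
(1,1)2 3/3 ✓
(1,2)2 2/3 ✓
(1,3)2 4/4 ✓
(1,4)2 2/3 ✓
(2,2)1 1/3 ✓
(2,3)2 3/4 ✓
(2,4)2 3/3 ✓
(3,0)2 0/1 ✗
(3,1)1 1/3 ✓
(3,2)1 3/4 ✓
(3,3)2 2/4 ✓
(3,4)2 3/3 ✓
(4,1)2 1/3 ✓
(4,2)1 3/4 ✓
(4,3)1 1/4 ✗
(4,4)2 1/3 ✓
(5,0)2 1/1 ✓
(5,1)2 3/4 ✓
(5,2)1 1/3 ✓
(5,3)2 1/4 ✗
(5,4)1 0/3 ✗
(6,1)2 1/1 ✓
(6,3)2 2/2 ✓
(6,4)2 1/2 ✓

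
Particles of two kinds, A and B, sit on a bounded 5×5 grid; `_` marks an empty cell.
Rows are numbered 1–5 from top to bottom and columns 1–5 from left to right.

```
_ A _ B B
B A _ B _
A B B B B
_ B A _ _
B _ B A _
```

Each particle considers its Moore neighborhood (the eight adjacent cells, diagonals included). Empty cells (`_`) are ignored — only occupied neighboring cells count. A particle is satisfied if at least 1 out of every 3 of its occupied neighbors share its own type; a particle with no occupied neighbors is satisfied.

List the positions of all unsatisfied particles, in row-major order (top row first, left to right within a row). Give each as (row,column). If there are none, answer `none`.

(1,2)A 1/2 satisfied
(1,4)B 2/2 satisfied
(1,5)B 2/2 satisfied
(2,1)B 1/4 not
(2,2)A 2/5 satisfied
(2,4)B 5/5 satisfied
(3,1)A 1/4 not
(3,2)B 3/6 satisfied
(3,3)B 4/6 satisfied
(3,4)B 3/4 satisfied
(3,5)B 2/2 satisfied
(4,2)B 4/6 satisfied
(4,3)A 1/6 not
(5,1)B 1/1 satisfied
(5,3)B 1/3 satisfied
(5,4)A 1/2 satisfied

(2,1), (3,1), (4,3)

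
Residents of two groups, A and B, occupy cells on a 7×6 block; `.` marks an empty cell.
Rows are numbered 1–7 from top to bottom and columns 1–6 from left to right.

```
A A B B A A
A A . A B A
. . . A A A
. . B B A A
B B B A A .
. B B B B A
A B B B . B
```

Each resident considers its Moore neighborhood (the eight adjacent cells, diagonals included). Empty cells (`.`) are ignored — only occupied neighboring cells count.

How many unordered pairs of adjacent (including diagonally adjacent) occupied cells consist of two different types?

Scan each occupied cell's neighbors to the right and below (and the two forward diagonals) so each pair is counted once.
Row 1: A(1,1)–A(1,2)= A(1,1)–A(2,1)= A(1,1)–A(2,2)= A(1,2)–B(1,3)≠ A(1,2)–A(2,2)= A(1,2)–A(2,1)= B(1,3)–B(1,4)= B(1,3)–A(2,4)≠ B(1,3)–A(2,2)≠ B(1,4)–A(1,5)≠ B(1,4)–A(2,4)≠ B(1,4)–B(2,5)= A(1,5)–A(1,6)= A(1,5)–B(2,5)≠ A(1,5)–A(2,6)= A(1,5)–A(2,4)= A(1,6)–A(2,6)= A(1,6)–B(2,5)≠  → 7/18 unlike.
Row 2: A(2,1)–A(2,2)= A(2,4)–B(2,5)≠ A(2,4)–A(3,4)= A(2,4)–A(3,5)= B(2,5)–A(2,6)≠ B(2,5)–A(3,5)≠ B(2,5)–A(3,6)≠ B(2,5)–A(3,4)≠ A(2,6)–A(3,6)= A(2,6)–A(3,5)=  → 5/10 unlike.
Row 3: A(3,4)–A(3,5)= A(3,4)–B(4,4)≠ A(3,4)–A(4,5)= A(3,4)–B(4,3)≠ A(3,5)–A(3,6)= A(3,5)–A(4,5)= A(3,5)–A(4,6)= A(3,5)–B(4,4)≠ A(3,6)–A(4,6)= A(3,6)–A(4,5)=  → 3/10 unlike.
Row 4: B(4,3)–B(4,4)= B(4,3)–B(5,3)= B(4,3)–A(5,4)≠ B(4,3)–B(5,2)= B(4,4)–A(4,5)≠ B(4,4)–A(5,4)≠ B(4,4)–A(5,5)≠ B(4,4)–B(5,3)= A(4,5)–A(4,6)= A(4,5)–A(5,5)= A(4,5)–A(5,4)= A(4,6)–A(5,5)=  → 4/12 unlike.
Row 5: B(5,1)–B(5,2)= B(5,1)–B(6,2)= B(5,2)–B(5,3)= B(5,2)–B(6,2)= B(5,2)–B(6,3)= B(5,3)–A(5,4)≠ B(5,3)–B(6,3)= B(5,3)–B(6,4)= B(5,3)–B(6,2)= A(5,4)–A(5,5)= A(5,4)–B(6,4)≠ A(5,4)–B(6,5)≠ A(5,4)–B(6,3)≠ A(5,5)–B(6,5)≠ A(5,5)–A(6,6)= A(5,5)–B(6,4)≠  → 6/16 unlike.
Row 6: B(6,2)–B(6,3)= B(6,2)–B(7,2)= B(6,2)–B(7,3)= B(6,2)–A(7,1)≠ B(6,3)–B(6,4)= B(6,3)–B(7,3)= B(6,3)–B(7,4)= B(6,3)–B(7,2)= B(6,4)–B(6,5)= B(6,4)–B(7,4)= B(6,4)–B(7,3)= B(6,5)–A(6,6)≠ B(6,5)–B(7,6)= B(6,5)–B(7,4)= A(6,6)–B(7,6)≠  → 3/15 unlike.
Row 7: A(7,1)–B(7,2)≠ B(7,2)–B(7,3)= B(7,3)–B(7,4)=  → 1/3 unlike.
Total adjacent occupied pairs: 84; unlike-type pairs: 29.

29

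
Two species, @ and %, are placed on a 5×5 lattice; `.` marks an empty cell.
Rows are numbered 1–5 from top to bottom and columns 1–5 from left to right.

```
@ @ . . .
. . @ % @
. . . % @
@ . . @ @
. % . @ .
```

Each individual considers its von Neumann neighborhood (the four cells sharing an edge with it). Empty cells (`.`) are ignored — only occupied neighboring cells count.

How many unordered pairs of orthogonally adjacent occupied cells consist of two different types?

4

Scan each occupied cell's neighbors to the right and below so each pair is counted once.
From row 1: 0 unlike of 1 pairs (running 0/1).
From row 2: 2 unlike of 4 pairs (running 2/5).
From row 3: 2 unlike of 3 pairs (running 4/8).
From row 4: 0 unlike of 2 pairs (running 4/10).
Total adjacent occupied pairs: 10; unlike-type pairs: 4.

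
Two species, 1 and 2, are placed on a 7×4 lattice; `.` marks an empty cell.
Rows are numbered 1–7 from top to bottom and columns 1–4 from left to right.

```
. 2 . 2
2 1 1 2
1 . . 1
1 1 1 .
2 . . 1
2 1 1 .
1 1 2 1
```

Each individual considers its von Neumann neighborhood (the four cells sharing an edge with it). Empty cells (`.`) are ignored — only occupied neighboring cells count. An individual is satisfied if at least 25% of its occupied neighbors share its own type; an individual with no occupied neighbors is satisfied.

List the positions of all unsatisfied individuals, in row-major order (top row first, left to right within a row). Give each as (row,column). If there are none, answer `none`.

(1,2), (2,1), (3,4), (7,3), (7,4)

(1,2)2 0/1 unhappy
(1,4)2 1/1 ok
(2,1)2 0/2 unhappy
(2,2)1 1/3 ok
(2,3)1 1/2 ok
(2,4)2 1/3 ok
(3,1)1 1/2 ok
(3,4)1 0/1 unhappy
(4,1)1 2/3 ok
(4,2)1 2/2 ok
(4,3)1 1/1 ok
(5,1)2 1/2 ok
(5,4)1 0/0 ok
(6,1)2 1/3 ok
(6,2)1 2/3 ok
(6,3)1 1/2 ok
(7,1)1 1/2 ok
(7,2)1 2/3 ok
(7,3)2 0/3 unhappy
(7,4)1 0/1 unhappy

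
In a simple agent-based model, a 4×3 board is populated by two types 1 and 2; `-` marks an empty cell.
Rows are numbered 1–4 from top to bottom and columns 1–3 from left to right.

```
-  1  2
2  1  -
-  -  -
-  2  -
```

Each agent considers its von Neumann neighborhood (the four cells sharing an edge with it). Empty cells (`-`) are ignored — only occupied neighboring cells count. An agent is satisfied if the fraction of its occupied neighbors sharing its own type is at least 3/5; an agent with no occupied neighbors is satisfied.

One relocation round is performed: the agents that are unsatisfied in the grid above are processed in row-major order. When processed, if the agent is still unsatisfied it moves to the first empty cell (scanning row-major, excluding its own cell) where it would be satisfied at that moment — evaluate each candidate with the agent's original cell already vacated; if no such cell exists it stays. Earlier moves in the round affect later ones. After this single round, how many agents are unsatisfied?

Initially unsatisfied (in order): (1,2), (1,3), (2,1), (2,2).
  (1,2) → (3,3).
  (1,3): now satisfied by earlier moves; stays.
  (2,1) → (1,1).
  (2,2): now satisfied by earlier moves; stays.
Resulting grid:
2 - 2
- 1 -
- - 1
- 2 -
All satisfied now.

0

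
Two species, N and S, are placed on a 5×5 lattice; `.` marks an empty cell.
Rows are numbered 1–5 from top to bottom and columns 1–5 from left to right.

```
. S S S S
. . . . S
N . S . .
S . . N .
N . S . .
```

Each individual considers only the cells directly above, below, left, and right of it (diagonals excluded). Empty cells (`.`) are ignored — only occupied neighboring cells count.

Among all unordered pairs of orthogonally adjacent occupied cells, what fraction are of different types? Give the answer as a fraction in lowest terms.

1/3

Scan each occupied cell's neighbors to the right and below so each pair is counted once.
Row 1: S(1,2)–S(1,3)= S(1,3)–S(1,4)= S(1,4)–S(1,5)= S(1,5)–S(2,5)=  → 0/4 unlike.
Row 3: N(3,1)–S(4,1)≠  → 1/1 unlike.
Row 4: S(4,1)–N(5,1)≠  → 1/1 unlike.
Total adjacent occupied pairs: 6; unlike-type pairs: 2.
2/6 reduces to 1/3.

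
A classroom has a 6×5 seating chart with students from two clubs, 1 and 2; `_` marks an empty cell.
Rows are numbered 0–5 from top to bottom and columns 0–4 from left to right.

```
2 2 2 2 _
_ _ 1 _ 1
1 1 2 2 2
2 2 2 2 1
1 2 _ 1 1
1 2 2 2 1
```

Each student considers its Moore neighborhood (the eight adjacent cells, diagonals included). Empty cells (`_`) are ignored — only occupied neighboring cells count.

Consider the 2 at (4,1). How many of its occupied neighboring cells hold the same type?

Occupied neighbors of (4,1): (3,0)=2, (3,1)=2, (3,2)=2, (4,0)=1, (5,0)=1, (5,1)=2, (5,2)=2.
Same type (2): 5 of 7.

5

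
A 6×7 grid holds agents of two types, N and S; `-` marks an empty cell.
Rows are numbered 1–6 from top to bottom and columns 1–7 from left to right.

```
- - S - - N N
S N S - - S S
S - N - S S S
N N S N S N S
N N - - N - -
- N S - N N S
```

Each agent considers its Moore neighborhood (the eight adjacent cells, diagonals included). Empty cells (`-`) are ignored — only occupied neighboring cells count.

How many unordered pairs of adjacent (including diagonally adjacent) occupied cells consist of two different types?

Scan each occupied cell's neighbors to the right and below (and the two forward diagonals) so each pair is counted once.
Row 1: S(1,3)–S(2,3)= S(1,3)–N(2,2)≠ N(1,6)–N(1,7)= N(1,6)–S(2,6)≠ N(1,6)–S(2,7)≠ N(1,7)–S(2,7)≠ N(1,7)–S(2,6)≠  → 5/7 unlike.
Row 2: S(2,1)–N(2,2)≠ S(2,1)–S(3,1)= N(2,2)–S(2,3)≠ N(2,2)–N(3,3)= N(2,2)–S(3,1)≠ S(2,3)–N(3,3)≠ S(2,6)–S(2,7)= S(2,6)–S(3,6)= S(2,6)–S(3,7)= S(2,6)–S(3,5)= S(2,7)–S(3,7)= S(2,7)–S(3,6)=  → 4/12 unlike.
Row 3: S(3,1)–N(4,1)≠ S(3,1)–N(4,2)≠ N(3,3)–S(4,3)≠ N(3,3)–N(4,4)= N(3,3)–N(4,2)= S(3,5)–S(3,6)= S(3,5)–S(4,5)= S(3,5)–N(4,6)≠ S(3,5)–N(4,4)≠ S(3,6)–S(3,7)= S(3,6)–N(4,6)≠ S(3,6)–S(4,7)= S(3,6)–S(4,5)= S(3,7)–S(4,7)= S(3,7)–N(4,6)≠  → 7/15 unlike.
Row 4: N(4,1)–N(4,2)= N(4,1)–N(5,1)= N(4,1)–N(5,2)= N(4,2)–S(4,3)≠ N(4,2)–N(5,2)= N(4,2)–N(5,1)= S(4,3)–N(4,4)≠ S(4,3)–N(5,2)≠ N(4,4)–S(4,5)≠ N(4,4)–N(5,5)= S(4,5)–N(4,6)≠ S(4,5)–N(5,5)≠ N(4,6)–S(4,7)≠ N(4,6)–N(5,5)=  → 7/14 unlike.
Row 5: N(5,1)–N(5,2)= N(5,1)–N(6,2)= N(5,2)–N(6,2)= N(5,2)–S(6,3)≠ N(5,5)–N(6,5)= N(5,5)–N(6,6)=  → 1/6 unlike.
Row 6: N(6,2)–S(6,3)≠ N(6,5)–N(6,6)= N(6,6)–S(6,7)≠  → 2/3 unlike.
Total adjacent occupied pairs: 57; unlike-type pairs: 26.

26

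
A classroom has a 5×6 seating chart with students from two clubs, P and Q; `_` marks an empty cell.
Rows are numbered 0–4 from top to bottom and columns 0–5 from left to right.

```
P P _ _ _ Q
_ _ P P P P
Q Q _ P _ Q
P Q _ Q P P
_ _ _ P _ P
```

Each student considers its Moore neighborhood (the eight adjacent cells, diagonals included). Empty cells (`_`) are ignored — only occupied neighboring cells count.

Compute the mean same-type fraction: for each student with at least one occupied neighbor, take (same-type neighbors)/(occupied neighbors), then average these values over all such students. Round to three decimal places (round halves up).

0.564

Row 0: (0,0)P 1/1 · (0,1)P 2/2 · (0,5)Q 0/2
Row 1: (1,2)P 3/4 · (1,3)P 3/3 · (1,4)P 3/5 · (1,5)P 1/3
Row 2: (2,0)Q 2/3 · (2,1)Q 2/4 · (2,3)P 4/5 · (2,5)Q 0/4
Row 3: (3,0)P 0/3 · (3,1)Q 2/3 · (3,3)Q 0/3 · (3,4)P 4/6 · (3,5)P 2/3
Row 4: (4,3)P 1/2 · (4,5)P 2/2
Sum over 18 students: 1/1 + 2/2 + 0/2 + 3/4 + 3/3 + 3/5 + 1/3 + 2/3 + 2/4 + 4/5 + 0/4 + 0/3 + 2/3 + 0/3 + 4/6 + 2/3 + 1/2 + 2/2 = 203/20; mean = 203/20 ÷ 18 = 203/360 = 0.563888… → 0.564.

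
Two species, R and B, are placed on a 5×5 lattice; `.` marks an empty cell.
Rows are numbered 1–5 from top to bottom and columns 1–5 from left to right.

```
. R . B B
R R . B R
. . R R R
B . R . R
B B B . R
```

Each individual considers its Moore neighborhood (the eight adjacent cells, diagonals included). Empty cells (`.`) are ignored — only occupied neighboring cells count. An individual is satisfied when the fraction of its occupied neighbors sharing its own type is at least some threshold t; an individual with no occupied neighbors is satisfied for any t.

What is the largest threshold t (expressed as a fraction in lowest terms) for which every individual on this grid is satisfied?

(1,2)R 2/2
(1,4)B 2/3
(1,5)B 2/3
(2,1)R 2/2
(2,2)R 3/3
(2,4)B 2/6
(2,5)R 2/5
(3,3)R 3/4
(3,4)R 5/6
(3,5)R 3/4
(4,1)B 2/2
(4,3)R 2/4
(4,5)R 3/3
(5,1)B 2/2
(5,2)B 3/4
(5,3)B 1/2
(5,5)R 1/1
The smallest same-type fraction is 2/6 at (2,4), which reduces to 1/3. Any threshold above that leaves this individual unsatisfied.

1/3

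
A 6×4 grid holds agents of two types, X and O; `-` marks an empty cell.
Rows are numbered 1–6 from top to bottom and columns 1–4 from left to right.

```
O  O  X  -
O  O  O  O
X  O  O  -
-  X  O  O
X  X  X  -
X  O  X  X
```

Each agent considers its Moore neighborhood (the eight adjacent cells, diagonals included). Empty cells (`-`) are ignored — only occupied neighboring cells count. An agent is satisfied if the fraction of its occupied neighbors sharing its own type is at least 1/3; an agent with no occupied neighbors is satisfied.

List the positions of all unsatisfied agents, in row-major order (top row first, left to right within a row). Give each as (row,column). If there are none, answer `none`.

(1,3), (3,1), (6,2)

(1,1)O 3/3 ✓
(1,2)O 4/5 ✓
(1,3)X 0/4 ✗
(2,1)O 4/5 ✓
(2,2)O 6/8 ✓
(2,3)O 5/6 ✓
(2,4)O 2/3 ✓
(3,1)X 1/4 ✗
(3,2)O 5/7 ✓
(3,3)O 6/7 ✓
(4,2)X 4/7 ✓
(4,3)O 3/6 ✓
(4,4)O 2/3 ✓
(5,1)X 3/4 ✓
(5,2)X 5/7 ✓
(5,3)X 4/7 ✓
(6,1)X 2/3 ✓
(6,2)O 0/5 ✗
(6,3)X 3/4 ✓
(6,4)X 2/2 ✓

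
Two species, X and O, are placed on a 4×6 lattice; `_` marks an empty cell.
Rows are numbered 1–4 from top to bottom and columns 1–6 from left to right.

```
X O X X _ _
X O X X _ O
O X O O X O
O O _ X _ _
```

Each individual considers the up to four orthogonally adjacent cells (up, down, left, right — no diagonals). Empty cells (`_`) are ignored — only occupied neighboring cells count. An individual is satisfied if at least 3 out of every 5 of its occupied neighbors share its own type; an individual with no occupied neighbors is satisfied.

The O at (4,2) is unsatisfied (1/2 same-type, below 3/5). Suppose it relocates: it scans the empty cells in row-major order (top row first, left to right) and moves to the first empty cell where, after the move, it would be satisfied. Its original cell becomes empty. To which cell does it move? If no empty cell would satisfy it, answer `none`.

Vacating (4,2). Empty cells in order:
  (1,5): 0/1 same-type → still unsatisfied.
  (1,6): 1/1 same-type → satisfied — stop here.

(1,6)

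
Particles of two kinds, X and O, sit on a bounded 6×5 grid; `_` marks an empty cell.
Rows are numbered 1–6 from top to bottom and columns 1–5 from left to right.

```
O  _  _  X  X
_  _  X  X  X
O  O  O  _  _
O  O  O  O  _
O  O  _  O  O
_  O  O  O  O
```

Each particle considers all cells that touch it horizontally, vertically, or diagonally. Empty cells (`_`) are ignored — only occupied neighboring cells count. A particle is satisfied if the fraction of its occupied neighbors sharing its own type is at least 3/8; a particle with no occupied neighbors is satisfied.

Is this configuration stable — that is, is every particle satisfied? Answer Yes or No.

Row 1: (1,1)O 0/0 ok · (1,4)X 4/4 ok · (1,5)X 3/3 ok
Row 2: (2,3)X 2/4 ok · (2,4)X 4/5 ok · (2,5)X 3/3 ok
Row 3: (3,1)O 3/3 ok · (3,2)O 5/6 ok · (3,3)O 4/6 ok
Row 4: (4,1)O 5/5 ok · (4,2)O 7/7 ok · (4,3)O 6/6 ok · (4,4)O 4/4 ok
Row 5: (5,1)O 4/4 ok · (5,2)O 6/6 ok · (5,4)O 6/6 ok · (5,5)O 4/4 ok
Row 6: (6,2)O 3/3 ok · (6,3)O 4/4 ok · (6,4)O 4/4 ok · (6,5)O 3/3 ok
All meet the threshold, so the configuration is stable.

Yes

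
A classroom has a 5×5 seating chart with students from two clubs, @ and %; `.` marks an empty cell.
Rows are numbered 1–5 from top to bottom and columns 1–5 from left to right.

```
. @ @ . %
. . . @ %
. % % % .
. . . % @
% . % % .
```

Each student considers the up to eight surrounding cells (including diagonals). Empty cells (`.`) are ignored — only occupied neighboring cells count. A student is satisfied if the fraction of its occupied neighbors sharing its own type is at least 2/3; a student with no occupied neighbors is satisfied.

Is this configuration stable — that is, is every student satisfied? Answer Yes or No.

No

(1,2)@ 1/1 ✓
(1,3)@ 2/2 ✓
(1,5)% 1/2 ✗
(2,4)@ 1/5 ✗
(2,5)% 2/3 ✓
(3,2)% 1/1 ✓
(3,3)% 3/4 ✓
(3,4)% 3/5 ✗
(4,4)% 4/5 ✓
(4,5)@ 0/3 ✗
(5,1)% 0/0 ✓
(5,3)% 2/2 ✓
(5,4)% 2/3 ✓
For instance (1,5) has only 1/2 same-type neighbors, below 2/3.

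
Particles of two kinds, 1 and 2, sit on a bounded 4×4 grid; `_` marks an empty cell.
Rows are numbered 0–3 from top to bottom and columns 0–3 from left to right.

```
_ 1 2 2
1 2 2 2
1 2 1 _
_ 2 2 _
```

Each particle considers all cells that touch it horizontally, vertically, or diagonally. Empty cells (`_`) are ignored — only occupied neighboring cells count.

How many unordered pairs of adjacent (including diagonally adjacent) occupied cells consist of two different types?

Scan each occupied cell's neighbors to the right and below (and the two forward diagonals) so each pair is counted once.
Row 0: 1(0,1)–2(0,2)≠ 1(0,1)–2(1,1)≠ 1(0,1)–2(1,2)≠ 1(0,1)–1(1,0)= 2(0,2)–2(0,3)= 2(0,2)–2(1,2)= 2(0,2)–2(1,3)= 2(0,2)–2(1,1)= 2(0,3)–2(1,3)= 2(0,3)–2(1,2)=  → 3/10 unlike.
Row 1: 1(1,0)–2(1,1)≠ 1(1,0)–1(2,0)= 1(1,0)–2(2,1)≠ 2(1,1)–2(1,2)= 2(1,1)–2(2,1)= 2(1,1)–1(2,2)≠ 2(1,1)–1(2,0)≠ 2(1,2)–2(1,3)= 2(1,2)–1(2,2)≠ 2(1,2)–2(2,1)= 2(1,3)–1(2,2)≠  → 6/11 unlike.
Row 2: 1(2,0)–2(2,1)≠ 1(2,0)–2(3,1)≠ 2(2,1)–1(2,2)≠ 2(2,1)–2(3,1)= 2(2,1)–2(3,2)= 1(2,2)–2(3,2)≠ 1(2,2)–2(3,1)≠  → 5/7 unlike.
Row 3: 2(3,1)–2(3,2)=  → 0/1 unlike.
Total adjacent occupied pairs: 29; unlike-type pairs: 14.

14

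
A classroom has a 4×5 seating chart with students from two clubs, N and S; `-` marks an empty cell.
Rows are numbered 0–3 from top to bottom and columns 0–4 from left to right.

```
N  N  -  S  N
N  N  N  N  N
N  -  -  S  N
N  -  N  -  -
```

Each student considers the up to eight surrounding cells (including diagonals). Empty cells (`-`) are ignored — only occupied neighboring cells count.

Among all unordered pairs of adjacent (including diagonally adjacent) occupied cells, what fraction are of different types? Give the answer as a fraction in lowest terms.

9/26

Scan each occupied cell's neighbors to the right and below (and the two forward diagonals) so each pair is counted once.
Row 0: N(0,0)–N(0,1)= N(0,0)–N(1,0)= N(0,0)–N(1,1)= N(0,1)–N(1,1)= N(0,1)–N(1,2)= N(0,1)–N(1,0)= S(0,3)–N(0,4)≠ S(0,3)–N(1,3)≠ S(0,3)–N(1,4)≠ S(0,3)–N(1,2)≠ N(0,4)–N(1,4)= N(0,4)–N(1,3)=  → 4/12 unlike.
Row 1: N(1,0)–N(1,1)= N(1,0)–N(2,0)= N(1,1)–N(1,2)= N(1,1)–N(2,0)= N(1,2)–N(1,3)= N(1,2)–S(2,3)≠ N(1,3)–N(1,4)= N(1,3)–S(2,3)≠ N(1,3)–N(2,4)= N(1,4)–N(2,4)= N(1,4)–S(2,3)≠  → 3/11 unlike.
Row 2: N(2,0)–N(3,0)= S(2,3)–N(2,4)≠ S(2,3)–N(3,2)≠  → 2/3 unlike.
Total adjacent occupied pairs: 26; unlike-type pairs: 9.
9/26 is already in lowest terms.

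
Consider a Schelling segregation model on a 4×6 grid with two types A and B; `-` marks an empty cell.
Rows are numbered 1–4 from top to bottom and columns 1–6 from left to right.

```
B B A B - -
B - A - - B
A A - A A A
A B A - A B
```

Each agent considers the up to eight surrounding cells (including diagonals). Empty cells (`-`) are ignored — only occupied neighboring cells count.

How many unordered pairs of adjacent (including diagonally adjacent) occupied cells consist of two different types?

15

Scan each occupied cell's neighbors to the right and below (and the two forward diagonals) so each pair is counted once.
From row 1: 4 unlike of 8 pairs (running 4/8).
From row 2: 4 unlike of 6 pairs (running 8/14).
From row 3: 4 unlike of 14 pairs (running 12/28).
From row 4: 3 unlike of 3 pairs (running 15/31).
Total adjacent occupied pairs: 31; unlike-type pairs: 15.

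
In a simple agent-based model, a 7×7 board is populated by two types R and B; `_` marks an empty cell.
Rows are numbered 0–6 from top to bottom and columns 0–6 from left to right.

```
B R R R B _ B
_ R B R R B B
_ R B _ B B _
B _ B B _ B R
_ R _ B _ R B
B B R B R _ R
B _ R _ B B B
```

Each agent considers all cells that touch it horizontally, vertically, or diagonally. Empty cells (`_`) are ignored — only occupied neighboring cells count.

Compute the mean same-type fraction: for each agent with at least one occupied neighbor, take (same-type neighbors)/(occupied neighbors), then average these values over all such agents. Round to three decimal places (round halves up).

0.496

Row 0: (0,0)B 0/2 · (0,1)R 2/4 · (0,2)R 4/5 · (0,3)R 3/5 · (0,4)B 1/4 · (0,6)B 2/2
Row 1: (1,1)R 3/6 · (1,2)B 1/7 · (1,3)R 3/7 · (1,4)R 2/6 · (1,5)B 5/6 · (1,6)B 3/3
Row 2: (2,1)R 1/5 · (2,2)B 3/6 · (2,4)B 4/6 · (2,5)B 4/6
Row 3: (3,0)B 0/2 · (3,2)B 3/5 · (3,3)B 4/4 · (3,5)B 3/5 · (3,6)R 1/4
Row 4: (4,1)R 1/5 · (4,3)B 3/5 · (4,5)R 3/5 · (4,6)B 1/4
Row 5: (5,0)B 2/3 · (5,1)B 2/5 · (5,2)R 2/5 · (5,3)B 2/5 · (5,4)R 1/5 · (5,6)R 1/4
Row 6: (6,0)B 2/2 · (6,2)R 1/3 · (6,4)B 2/3 · (6,5)B 2/4 · (6,6)B 1/2
Sum over 36 agents: 0/2 + 2/4 + 4/5 + 3/5 + 1/4 + 2/2 + 3/6 + 1/7 + 3/7 + 2/6 + 5/6 + 3/3 + 1/5 + 3/6 + 4/6 + 4/6 + 0/2 + 3/5 + 4/4 + 3/5 + 1/4 + 1/5 + 3/5 + 3/5 + 1/4 + 2/3 + 2/5 + 2/5 + 2/5 + 1/5 + 1/4 + 2/2 + 1/3 + 2/3 + 2/4 + 1/2 = 1873/105; mean = 1873/105 ÷ 36 = 1873/3780 = 0.495502… → 0.496.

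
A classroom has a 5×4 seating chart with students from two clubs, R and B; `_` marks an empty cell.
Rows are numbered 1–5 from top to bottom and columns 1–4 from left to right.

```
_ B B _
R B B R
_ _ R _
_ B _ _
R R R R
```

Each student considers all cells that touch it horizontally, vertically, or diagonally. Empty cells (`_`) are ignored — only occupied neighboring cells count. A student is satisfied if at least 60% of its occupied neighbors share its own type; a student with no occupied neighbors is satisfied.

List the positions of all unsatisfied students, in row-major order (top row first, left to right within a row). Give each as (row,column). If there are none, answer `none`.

Row 1: (1,2)B 3/4 ok · (1,3)B 3/4 ok
Row 2: (2,1)R 0/2 unhappy · (2,2)B 3/5 ok · (2,3)B 3/5 ok · (2,4)R 1/3 unhappy
Row 3: (3,3)R 1/4 unhappy
Row 4: (4,2)B 0/4 unhappy
Row 5: (5,1)R 1/2 unhappy · (5,2)R 2/3 ok · (5,3)R 2/3 ok · (5,4)R 1/1 ok

(2,1), (2,4), (3,3), (4,2), (5,1)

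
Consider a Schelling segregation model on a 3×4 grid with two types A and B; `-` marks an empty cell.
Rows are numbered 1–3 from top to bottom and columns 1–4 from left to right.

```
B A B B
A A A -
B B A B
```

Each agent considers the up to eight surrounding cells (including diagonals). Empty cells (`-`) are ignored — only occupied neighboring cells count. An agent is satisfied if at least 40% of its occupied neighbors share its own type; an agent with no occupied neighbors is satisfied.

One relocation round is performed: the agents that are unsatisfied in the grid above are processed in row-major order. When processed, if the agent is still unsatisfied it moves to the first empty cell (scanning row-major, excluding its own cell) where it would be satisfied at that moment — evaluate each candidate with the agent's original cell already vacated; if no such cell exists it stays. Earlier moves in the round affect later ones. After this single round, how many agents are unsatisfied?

4

Initially unsatisfied (in order): (1,1), (1,3), (3,1), (3,2), (3,4).
  (1,1) → (2,4).
  (1,3): now satisfied by earlier moves; stays.
  (3,1): no empty cell satisfies it; stays.
  (3,2): no empty cell satisfies it; stays.
  (3,4): no empty cell satisfies it; stays.
Resulting grid:
- A B B
A A A B
B B A B
Unsatisfied now: (2,3), (3,1), (3,2), (3,4).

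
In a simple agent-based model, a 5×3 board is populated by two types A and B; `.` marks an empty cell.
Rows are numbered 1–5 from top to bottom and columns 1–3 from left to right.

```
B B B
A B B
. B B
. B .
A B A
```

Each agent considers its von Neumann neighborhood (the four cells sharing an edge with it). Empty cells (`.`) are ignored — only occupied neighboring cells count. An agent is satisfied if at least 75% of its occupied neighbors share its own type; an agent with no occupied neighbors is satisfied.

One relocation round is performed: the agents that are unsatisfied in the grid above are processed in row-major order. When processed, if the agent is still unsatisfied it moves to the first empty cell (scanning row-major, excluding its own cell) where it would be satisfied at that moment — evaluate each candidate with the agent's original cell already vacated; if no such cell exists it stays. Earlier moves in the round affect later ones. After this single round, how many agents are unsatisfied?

Initially unsatisfied (in order): (1,1), (2,1), (5,1), (5,2), (5,3).
  (1,1): no empty cell satisfies it; stays.
  (2,1): no empty cell satisfies it; stays.
  (5,1): no empty cell satisfies it; stays.
  (5,2): no empty cell satisfies it; stays.
  (5,3): no empty cell satisfies it; stays.
Resulting grid:
B B B
A B B
. B B
. B .
A B A
Unsatisfied now: (1,1), (2,1), (5,1), (5,2), (5,3).

5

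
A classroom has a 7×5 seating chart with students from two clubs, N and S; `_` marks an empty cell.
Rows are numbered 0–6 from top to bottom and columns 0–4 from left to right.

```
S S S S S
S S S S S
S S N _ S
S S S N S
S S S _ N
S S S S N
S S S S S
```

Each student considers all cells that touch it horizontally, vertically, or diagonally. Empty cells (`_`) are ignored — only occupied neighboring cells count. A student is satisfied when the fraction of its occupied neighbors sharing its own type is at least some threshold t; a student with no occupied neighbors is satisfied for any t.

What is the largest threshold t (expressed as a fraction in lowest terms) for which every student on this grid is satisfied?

1/7

Row 0: (0,0)S 3/3 · (0,1)S 5/5 · (0,2)S 5/5 · (0,3)S 5/5 · (0,4)S 3/3
Row 1: (1,0)S 5/5 · (1,1)S 7/8 · (1,2)S 6/7 · (1,3)S 6/7 · (1,4)S 4/4
Row 2: (2,0)S 5/5 · (2,1)S 7/8 · (2,2)N 1/7 · (2,4)S 3/4
Row 3: (3,0)S 5/5 · (3,1)S 7/8 · (3,2)S 4/6 · (3,3)N 2/6 · (3,4)S 1/3
Row 4: (4,0)S 5/5 · (4,1)S 8/8 · (4,2)S 6/7 · (4,4)N 2/4
Row 5: (5,0)S 5/5 · (5,1)S 8/8 · (5,2)S 7/7 · (5,3)S 5/7 · (5,4)N 1/4
Row 6: (6,0)S 3/3 · (6,1)S 5/5 · (6,2)S 5/5 · (6,3)S 4/5 · (6,4)S 2/3
The smallest same-type fraction is 1/7 at (2,2), which reduces to 1/7. Any threshold above that leaves this student unsatisfied.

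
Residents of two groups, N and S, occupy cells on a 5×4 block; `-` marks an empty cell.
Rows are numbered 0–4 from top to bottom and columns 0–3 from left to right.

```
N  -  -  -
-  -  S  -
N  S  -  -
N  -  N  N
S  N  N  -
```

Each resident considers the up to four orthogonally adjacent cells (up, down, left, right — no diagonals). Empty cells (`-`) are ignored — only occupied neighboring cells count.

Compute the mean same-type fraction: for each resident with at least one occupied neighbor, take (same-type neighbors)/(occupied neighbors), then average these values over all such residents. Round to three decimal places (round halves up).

0.563

(0,0)N — no occupied neighbors
(1,2)S — no occupied neighbors
(2,0)N 1/2
(2,1)S 0/1
(3,0)N 1/2
(3,2)N 2/2
(3,3)N 1/1
(4,0)S 0/2
(4,1)N 1/2
(4,2)N 2/2
Sum over 8 residents: 1/2 + 0/1 + 1/2 + 2/2 + 1/1 + 0/2 + 1/2 + 2/2 = 9/2; mean = 9/2 ÷ 8 = 9/16 = 0.5625 → 0.563.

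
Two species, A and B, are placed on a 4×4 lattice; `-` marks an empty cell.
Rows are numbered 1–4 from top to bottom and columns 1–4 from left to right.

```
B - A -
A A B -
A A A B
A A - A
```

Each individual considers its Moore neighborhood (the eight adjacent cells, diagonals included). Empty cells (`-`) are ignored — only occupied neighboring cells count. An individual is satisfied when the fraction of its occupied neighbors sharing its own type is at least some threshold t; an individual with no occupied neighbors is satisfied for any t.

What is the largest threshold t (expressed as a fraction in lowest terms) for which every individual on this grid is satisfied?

Row 1: (1,1)B 0/2 · (1,3)A 1/2
Row 2: (2,1)A 3/4 · (2,2)A 5/7 · (2,3)B 1/5
Row 3: (3,1)A 5/5 · (3,2)A 6/7 · (3,3)A 4/6 · (3,4)B 1/3
Row 4: (4,1)A 3/3 · (4,2)A 4/4 · (4,4)A 1/2
The smallest same-type fraction is 0/2 at (1,1), which reduces to 0/1. Any threshold above that leaves this individual unsatisfied.

0/1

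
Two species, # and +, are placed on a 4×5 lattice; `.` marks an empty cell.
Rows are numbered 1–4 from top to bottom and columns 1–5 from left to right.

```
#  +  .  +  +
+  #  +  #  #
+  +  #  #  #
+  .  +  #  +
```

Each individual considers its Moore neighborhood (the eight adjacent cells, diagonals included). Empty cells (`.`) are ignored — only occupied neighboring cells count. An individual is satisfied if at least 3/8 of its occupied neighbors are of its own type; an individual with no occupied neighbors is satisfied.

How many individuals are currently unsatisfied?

(1,1)# 1/3 ✗
(1,2)+ 2/4 ✓
(1,4)+ 2/4 ✓
(1,5)+ 1/3 ✗
(2,1)+ 3/5 ✓
(2,2)# 2/7 ✗
(2,3)+ 3/7 ✓
(2,4)# 4/7 ✓
(2,5)# 3/5 ✓
(3,1)+ 3/4 ✓
(3,2)+ 5/7 ✓
(3,3)# 4/7 ✓
(3,4)# 5/8 ✓
(3,5)# 4/5 ✓
(4,1)+ 2/2 ✓
(4,3)+ 1/4 ✗
(4,4)# 3/5 ✓
(4,5)+ 0/3 ✗
Unsatisfied: (1,1), (1,5), (2,2), (4,3), (4,5) — 5 in total.

5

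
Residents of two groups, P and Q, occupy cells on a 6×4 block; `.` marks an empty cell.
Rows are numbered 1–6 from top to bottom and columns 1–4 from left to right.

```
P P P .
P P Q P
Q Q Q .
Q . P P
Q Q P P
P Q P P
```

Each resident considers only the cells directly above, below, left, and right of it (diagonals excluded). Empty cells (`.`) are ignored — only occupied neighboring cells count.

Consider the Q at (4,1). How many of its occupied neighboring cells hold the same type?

2

Occupied neighbors of (4,1): (3,1)=Q, (5,1)=Q.
Same type (Q): 2 of 2.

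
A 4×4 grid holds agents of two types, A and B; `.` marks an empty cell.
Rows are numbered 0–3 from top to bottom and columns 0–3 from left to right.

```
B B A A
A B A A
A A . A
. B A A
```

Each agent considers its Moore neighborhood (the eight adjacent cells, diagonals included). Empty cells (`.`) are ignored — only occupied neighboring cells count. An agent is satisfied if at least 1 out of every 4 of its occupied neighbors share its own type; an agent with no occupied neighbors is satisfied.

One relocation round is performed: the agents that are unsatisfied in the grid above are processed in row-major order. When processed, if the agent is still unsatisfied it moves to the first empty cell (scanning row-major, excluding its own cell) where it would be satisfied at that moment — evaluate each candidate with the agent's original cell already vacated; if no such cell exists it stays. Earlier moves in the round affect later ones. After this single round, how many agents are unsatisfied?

Initially unsatisfied (in order): (3,1).
  (3,1): no empty cell satisfies it; stays.
Resulting grid:
B B A A
A B A A
A A . A
. B A A
Unsatisfied now: (3,1).

1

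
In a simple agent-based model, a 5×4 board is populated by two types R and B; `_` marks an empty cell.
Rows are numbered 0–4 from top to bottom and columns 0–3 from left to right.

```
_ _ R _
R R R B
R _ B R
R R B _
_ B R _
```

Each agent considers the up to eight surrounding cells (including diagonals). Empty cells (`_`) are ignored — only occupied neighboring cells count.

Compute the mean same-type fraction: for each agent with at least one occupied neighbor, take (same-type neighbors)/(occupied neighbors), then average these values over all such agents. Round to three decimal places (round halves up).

0.542

Row 0: (0,2)R 2/3
Row 1: (1,0)R 2/2 · (1,1)R 4/5 · (1,2)R 3/5 · (1,3)B 1/4
Row 2: (2,0)R 4/4 · (2,2)B 2/6 · (2,3)R 1/4
Row 3: (3,0)R 2/3 · (3,1)R 3/6 · (3,2)B 2/5
Row 4: (4,1)B 1/4 · (4,2)R 1/3
Sum over 13 agents: 2/3 + 2/2 + 4/5 + 3/5 + 1/4 + 4/4 + 2/6 + 1/4 + 2/3 + 3/6 + 2/5 + 1/4 + 1/3 = 141/20; mean = 141/20 ÷ 13 = 141/260 = 0.542307… → 0.542.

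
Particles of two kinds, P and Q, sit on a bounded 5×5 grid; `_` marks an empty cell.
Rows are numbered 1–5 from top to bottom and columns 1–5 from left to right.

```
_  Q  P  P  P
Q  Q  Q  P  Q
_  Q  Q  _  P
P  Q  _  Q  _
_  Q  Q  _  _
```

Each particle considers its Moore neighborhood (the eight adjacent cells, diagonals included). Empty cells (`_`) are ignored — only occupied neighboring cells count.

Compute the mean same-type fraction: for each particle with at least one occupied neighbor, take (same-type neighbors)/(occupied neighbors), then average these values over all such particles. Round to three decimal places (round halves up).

0.619

(1,2)Q 3/4
(1,3)P 2/5
(1,4)P 3/5
(1,5)P 2/3
(2,1)Q 3/3
(2,2)Q 5/6
(2,3)Q 4/7
(2,4)P 4/7
(2,5)Q 0/4
(3,2)Q 5/6
(3,3)Q 5/6
(3,5)P 1/3
(4,1)P 0/3
(4,2)Q 4/5
(4,4)Q 2/3
(5,2)Q 2/3
(5,3)Q 3/3
Sum over 17 particles: 3/4 + 2/5 + 3/5 + 2/3 + 3/3 + 5/6 + 4/7 + 4/7 + 0/4 + 5/6 + 5/6 + 1/3 + 0/3 + 4/5 + 2/3 + 2/3 + 3/3 = 4421/420; mean = 4421/420 ÷ 17 = 4421/7140 = 0.619187… → 0.619.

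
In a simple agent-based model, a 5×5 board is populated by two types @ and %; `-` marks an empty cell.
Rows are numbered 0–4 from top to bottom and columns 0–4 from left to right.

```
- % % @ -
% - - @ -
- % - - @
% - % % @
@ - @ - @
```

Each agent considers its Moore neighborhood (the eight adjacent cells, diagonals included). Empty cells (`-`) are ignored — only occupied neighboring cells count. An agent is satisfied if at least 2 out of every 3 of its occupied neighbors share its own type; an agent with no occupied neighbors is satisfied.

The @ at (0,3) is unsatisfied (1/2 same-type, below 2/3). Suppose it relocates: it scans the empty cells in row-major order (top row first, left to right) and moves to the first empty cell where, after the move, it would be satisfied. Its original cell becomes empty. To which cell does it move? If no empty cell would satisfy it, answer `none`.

Vacating (0,3). Empty cells in order:
  (0,0): 0/2 same-type → still unsatisfied.
  (0,4): 1/1 same-type → satisfied — stop here.

(0,4)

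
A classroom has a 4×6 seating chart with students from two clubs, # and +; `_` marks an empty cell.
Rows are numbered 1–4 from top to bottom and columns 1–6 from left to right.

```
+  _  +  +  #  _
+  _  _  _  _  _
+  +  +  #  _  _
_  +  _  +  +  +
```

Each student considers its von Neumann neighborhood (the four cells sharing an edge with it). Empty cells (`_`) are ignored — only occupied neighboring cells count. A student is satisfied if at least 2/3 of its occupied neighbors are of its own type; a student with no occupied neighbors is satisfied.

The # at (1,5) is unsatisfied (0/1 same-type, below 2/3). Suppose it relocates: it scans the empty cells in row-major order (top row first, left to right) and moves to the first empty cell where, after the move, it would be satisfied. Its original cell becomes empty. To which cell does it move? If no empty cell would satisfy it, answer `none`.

(1,6)

Vacating (1,5). Empty cells in order:
  (1,2): 0/2 same-type → still unsatisfied.
  (1,6): 0/0 same-type → satisfied — stop here.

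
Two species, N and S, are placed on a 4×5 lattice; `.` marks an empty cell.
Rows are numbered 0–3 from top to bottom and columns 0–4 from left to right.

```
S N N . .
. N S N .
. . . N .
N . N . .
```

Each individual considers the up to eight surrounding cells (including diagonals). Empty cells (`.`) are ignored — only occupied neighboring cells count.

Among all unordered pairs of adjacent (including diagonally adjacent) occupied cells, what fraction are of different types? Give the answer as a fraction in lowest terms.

7/13

Scan each occupied cell's neighbors to the right and below (and the two forward diagonals) so each pair is counted once.
Row 0: S(0,0)–N(0,1)≠ S(0,0)–N(1,1)≠ N(0,1)–N(0,2)= N(0,1)–N(1,1)= N(0,1)–S(1,2)≠ N(0,2)–S(1,2)≠ N(0,2)–N(1,3)= N(0,2)–N(1,1)=  → 4/8 unlike.
Row 1: N(1,1)–S(1,2)≠ S(1,2)–N(1,3)≠ S(1,2)–N(2,3)≠ N(1,3)–N(2,3)=  → 3/4 unlike.
Row 2: N(2,3)–N(3,2)=  → 0/1 unlike.
Total adjacent occupied pairs: 13; unlike-type pairs: 7.
7/13 is already in lowest terms.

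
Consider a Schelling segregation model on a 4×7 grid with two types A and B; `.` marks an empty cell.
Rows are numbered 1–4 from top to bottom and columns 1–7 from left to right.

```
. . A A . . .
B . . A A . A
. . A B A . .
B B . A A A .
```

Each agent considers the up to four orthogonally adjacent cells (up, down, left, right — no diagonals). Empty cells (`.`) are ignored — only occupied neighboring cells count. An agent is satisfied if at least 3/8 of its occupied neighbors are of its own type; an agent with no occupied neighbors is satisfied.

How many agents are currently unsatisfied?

(1,3)A 1/1 ✓
(1,4)A 2/2 ✓
(2,1)B 0/0 ✓
(2,4)A 2/3 ✓
(2,5)A 2/2 ✓
(2,7)A 0/0 ✓
(3,3)A 0/1 ✗
(3,4)B 0/4 ✗
(3,5)A 2/3 ✓
(4,1)B 1/1 ✓
(4,2)B 1/1 ✓
(4,4)A 1/2 ✓
(4,5)A 3/3 ✓
(4,6)A 1/1 ✓
Unsatisfied: (3,3), (3,4) — 2 in total.

2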